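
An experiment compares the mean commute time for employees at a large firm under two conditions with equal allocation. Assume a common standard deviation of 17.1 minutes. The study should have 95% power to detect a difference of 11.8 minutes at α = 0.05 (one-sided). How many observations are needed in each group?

For two equal groups, n per group = 2·((z_α + z_β)·σ/δ)².
z_α = 1.645; z_β = 1.645 (power 95%).
n = 2 × (3.290 × 17.1 / 11.8)² = 2 × 22.73 = 45.46
Round up: n = 46 per group.

46 per group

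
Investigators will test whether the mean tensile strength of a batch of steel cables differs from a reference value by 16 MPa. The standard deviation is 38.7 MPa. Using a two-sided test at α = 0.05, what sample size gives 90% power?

62

For a one-sample z-test, n = ((z_{α/2} + z_β)·σ/δ)².
z_{α/2} = 1.960 (two-sided α = 0.05); z_β = 1.282 (power 90% → β = 0.1).
n = (3.242 × 38.7 / 16)² = 61.49
Round up: n = 62.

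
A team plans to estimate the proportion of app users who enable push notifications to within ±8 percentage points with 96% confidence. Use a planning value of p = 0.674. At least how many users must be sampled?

145

For a proportion with margin E = 0.08 at 96% confidence, z = 2.054.
n = p̂(1−p̂)(z/E)² = 0.674 × 0.326 × (2.054/0.08)² = 144.84
Round up: n = 145.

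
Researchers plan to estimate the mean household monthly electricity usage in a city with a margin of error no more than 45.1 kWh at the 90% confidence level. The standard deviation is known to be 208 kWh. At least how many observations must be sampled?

n = 58

For a mean, the margin of error is E = z·σ/√n, so n = (zσ/E)².
At 90% confidence, z = 1.645.
n = (1.645 × 208 / 45.1)² = 57.56
Round up: n = 58.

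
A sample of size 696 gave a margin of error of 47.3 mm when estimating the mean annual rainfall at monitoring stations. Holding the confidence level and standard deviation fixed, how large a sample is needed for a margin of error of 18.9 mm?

n = 4360

Margin of error scales as 1/√n, so n₂ = n₁·(E₁/E₂)².
n₂ = 696 × (47.3/18.9)² = 696 × 6.263 = 4359.05
Round up: n₂ = 4360.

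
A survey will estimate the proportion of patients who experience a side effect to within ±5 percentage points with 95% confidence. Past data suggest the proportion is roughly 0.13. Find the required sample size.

174

For a proportion with margin E = 0.05 at 95% confidence, z = 1.960.
n = p̂(1−p̂)(z/E)² = 0.13 × 0.87 × (1.960/0.05)² = 173.79
Round up: n = 174.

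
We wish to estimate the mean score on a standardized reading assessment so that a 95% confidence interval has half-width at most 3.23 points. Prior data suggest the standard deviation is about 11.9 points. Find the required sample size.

53

For a mean, the margin of error is E = z·σ/√n, so n = (zσ/E)².
At 95% confidence, z = 1.960.
n = (1.960 × 11.9 / 3.23)² = 52.14
Round up: n = 53.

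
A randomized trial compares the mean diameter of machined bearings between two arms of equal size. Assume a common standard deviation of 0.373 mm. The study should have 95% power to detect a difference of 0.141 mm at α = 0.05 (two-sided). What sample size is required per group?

182 per group

For two equal groups, n per group = 2·((z_{α/2} + z_β)·σ/δ)².
z_{α/2} = 1.960; z_β = 1.645 (power 95%).
n = 2 × (3.605 × 0.373 / 0.141)² = 2 × 90.95 = 181.90
Round up: n = 182 per group.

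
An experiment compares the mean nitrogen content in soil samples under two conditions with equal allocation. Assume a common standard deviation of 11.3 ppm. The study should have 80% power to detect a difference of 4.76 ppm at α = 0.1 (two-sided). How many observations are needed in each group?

70 per group

For two equal groups, n per group = 2·((z_{α/2} + z_β)·σ/δ)².
z_{α/2} = 1.645; z_β = 0.842 (power 80%).
n = 2 × (2.487 × 11.3 / 4.76)² = 2 × 34.86 = 69.72
Round up: n = 70 per group.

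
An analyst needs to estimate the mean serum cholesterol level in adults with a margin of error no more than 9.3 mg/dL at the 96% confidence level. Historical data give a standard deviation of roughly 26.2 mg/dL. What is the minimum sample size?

n = 34

For a mean, the margin of error is E = z·σ/√n, so n = (zσ/E)².
At 96% confidence, z = 2.054.
n = (2.054 × 26.2 / 9.3)² = 33.48
Round up: n = 34.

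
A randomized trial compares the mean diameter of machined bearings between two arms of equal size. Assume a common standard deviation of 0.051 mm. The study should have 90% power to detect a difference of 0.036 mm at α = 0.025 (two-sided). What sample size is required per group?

50 per group

For two equal groups, n per group = 2·((z_{α/2} + z_β)·σ/δ)².
z_{α/2} = 2.241; z_β = 1.282 (power 90%).
n = 2 × (3.523 × 0.051 / 0.036)² = 2 × 24.91 = 49.82
Round up: n = 50 per group.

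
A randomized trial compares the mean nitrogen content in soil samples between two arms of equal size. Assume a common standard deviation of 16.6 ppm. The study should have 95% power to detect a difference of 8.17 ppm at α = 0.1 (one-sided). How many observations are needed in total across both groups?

For two equal groups, n per group = 2·((z_α + z_β)·σ/δ)².
z_α = 1.282; z_β = 1.645 (power 95%).
n = 2 × (2.927 × 16.6 / 8.17)² = 2 × 35.37 = 70.74
Round up: n = 71 per group.
Total across both groups: 2 × 71 = 142.

142 total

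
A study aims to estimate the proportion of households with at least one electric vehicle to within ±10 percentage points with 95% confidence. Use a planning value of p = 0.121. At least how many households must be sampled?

For a proportion with margin E = 0.1 at 95% confidence, z = 1.960.
n = p̂(1−p̂)(z/E)² = 0.121 × 0.879 × (1.960/0.1)² = 40.86
Round up: n = 41.

41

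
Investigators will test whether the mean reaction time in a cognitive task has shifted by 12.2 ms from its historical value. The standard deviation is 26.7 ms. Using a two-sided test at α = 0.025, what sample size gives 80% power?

46

For a one-sample z-test, n = ((z_{α/2} + z_β)·σ/δ)².
z_{α/2} = 2.241 (two-sided α = 0.025); z_β = 0.842 (power 80% → β = 0.2).
n = (3.083 × 26.7 / 12.2)² = 45.52
Round up: n = 46.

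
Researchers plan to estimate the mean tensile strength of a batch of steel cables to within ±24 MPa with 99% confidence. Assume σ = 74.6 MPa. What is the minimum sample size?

For a mean, the margin of error is E = z·σ/√n, so n = (zσ/E)².
At 99% confidence, z = 2.576.
n = (2.576 × 74.6 / 24)² = 64.11
Round up: n = 65.

65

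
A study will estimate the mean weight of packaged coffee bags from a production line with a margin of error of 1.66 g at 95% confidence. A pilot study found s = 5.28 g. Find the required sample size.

For a mean, the margin of error is E = z·σ/√n, so n = (zσ/E)².
At 95% confidence, z = 1.960.
n = (1.960 × 5.28 / 1.66)² = 38.87
Round up: n = 39.

39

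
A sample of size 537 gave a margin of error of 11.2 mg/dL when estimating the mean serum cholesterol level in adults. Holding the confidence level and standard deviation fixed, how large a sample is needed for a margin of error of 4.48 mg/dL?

3357

Margin of error scales as 1/√n, so n₂ = n₁·(E₁/E₂)².
n₂ = 537 × (11.2/4.48)² = 537 × 6.25 = 3356.25
Round up: n₂ = 3357.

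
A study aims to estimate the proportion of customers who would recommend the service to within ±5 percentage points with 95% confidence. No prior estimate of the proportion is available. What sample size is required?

385

For a proportion with margin E = 0.05 at 95% confidence, z = 1.960.
With no prior estimate, use p = 0.5, which maximizes p(1−p) at 0.25.
n = 0.25 × (z/E)² = 0.25 × (1.960/0.05)² = 384.16
Round up: n = 385.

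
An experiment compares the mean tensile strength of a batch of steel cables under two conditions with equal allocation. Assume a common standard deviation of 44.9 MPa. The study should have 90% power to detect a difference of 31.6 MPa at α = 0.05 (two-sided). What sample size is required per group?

For two equal groups, n per group = 2·((z_{α/2} + z_β)·σ/δ)².
z_{α/2} = 1.960; z_β = 1.282 (power 90%).
n = 2 × (3.242 × 44.9 / 31.6)² = 2 × 21.22 = 42.44
Round up: n = 43 per group.

43 per group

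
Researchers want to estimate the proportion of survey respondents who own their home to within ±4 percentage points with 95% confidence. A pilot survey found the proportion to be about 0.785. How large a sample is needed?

406

For a proportion with margin E = 0.04 at 95% confidence, z = 1.960.
n = p̂(1−p̂)(z/E)² = 0.785 × 0.215 × (1.960/0.04)² = 405.23
Round up: n = 406.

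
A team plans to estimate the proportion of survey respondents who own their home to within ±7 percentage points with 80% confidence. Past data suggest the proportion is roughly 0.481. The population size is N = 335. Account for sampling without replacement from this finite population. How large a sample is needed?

For a proportion with margin E = 0.07 at 80% confidence, z = 1.282.
n = p̂(1−p̂)(z/E)² = 0.481 × 0.519 × (1.282/0.07)² = 83.73 — call this n₀.
Finite-population correction with N = 335: n = n₀ / (1 + (n₀−1)/N) = 83.73 / 1.247 = 67.15
Round up: n = 68.

68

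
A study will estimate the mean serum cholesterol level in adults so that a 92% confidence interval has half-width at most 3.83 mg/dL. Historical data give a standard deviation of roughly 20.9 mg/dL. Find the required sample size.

For a mean, the margin of error is E = z·σ/√n, so n = (zσ/E)².
At 92% confidence, z = 1.751.
n = (1.751 × 20.9 / 3.83)² = 91.30
Round up: n = 92.

92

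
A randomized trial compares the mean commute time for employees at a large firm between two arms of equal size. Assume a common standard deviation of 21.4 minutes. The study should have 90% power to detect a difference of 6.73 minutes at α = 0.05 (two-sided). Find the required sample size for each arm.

For two equal groups, n per group = 2·((z_{α/2} + z_β)·σ/δ)².
z_{α/2} = 1.960; z_β = 1.282 (power 90%).
n = 2 × (3.242 × 21.4 / 6.73)² = 2 × 106.27 = 212.54
Round up: n = 213 per group.

213 per group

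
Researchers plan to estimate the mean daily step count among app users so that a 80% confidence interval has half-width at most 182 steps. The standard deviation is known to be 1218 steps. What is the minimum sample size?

n = 74

For a mean, the margin of error is E = z·σ/√n, so n = (zσ/E)².
At 80% confidence, z = 1.282.
n = (1.282 × 1218 / 182)² = 73.61
Round up: n = 74.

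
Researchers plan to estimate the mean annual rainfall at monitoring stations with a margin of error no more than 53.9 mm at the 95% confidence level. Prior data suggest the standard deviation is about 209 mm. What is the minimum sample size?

For a mean, the margin of error is E = z·σ/√n, so n = (zσ/E)².
At 95% confidence, z = 1.960.
n = (1.960 × 209 / 53.9)² = 57.76
Round up: n = 58.

58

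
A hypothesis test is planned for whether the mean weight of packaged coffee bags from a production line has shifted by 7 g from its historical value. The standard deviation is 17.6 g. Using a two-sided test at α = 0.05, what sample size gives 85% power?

n = 57

For a one-sample z-test, n = ((z_{α/2} + z_β)·σ/δ)².
z_{α/2} = 1.960 (two-sided α = 0.05); z_β = 1.036 (power 85% → β = 0.15).
n = (2.996 × 17.6 / 7)² = 56.74
Round up: n = 57.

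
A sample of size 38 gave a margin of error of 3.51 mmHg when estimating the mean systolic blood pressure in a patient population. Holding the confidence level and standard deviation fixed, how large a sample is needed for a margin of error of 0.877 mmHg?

Margin of error scales as 1/√n, so n₂ = n₁·(E₁/E₂)².
n₂ = 38 × (3.51/0.877)² = 38 × 16.02 = 608.76
Round up: n₂ = 609.

n = 609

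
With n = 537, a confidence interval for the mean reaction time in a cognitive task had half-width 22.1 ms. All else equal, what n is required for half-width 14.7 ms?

n = 1214

Margin of error scales as 1/√n, so n₂ = n₁·(E₁/E₂)².
n₂ = 537 × (22.1/14.7)² = 537 × 2.26 = 1213.62
Round up: n₂ = 1214.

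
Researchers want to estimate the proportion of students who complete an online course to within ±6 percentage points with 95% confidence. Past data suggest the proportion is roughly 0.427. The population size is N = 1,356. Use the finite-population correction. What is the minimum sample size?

For a proportion with margin E = 0.06 at 95% confidence, z = 1.960.
n = p̂(1−p̂)(z/E)² = 0.427 × 0.573 × (1.960/0.06)² = 261.09 — call this n₀.
Finite-population correction with N = 1,356: n = n₀ / (1 + (n₀−1)/N) = 261.09 / 1.192 = 219.04
Round up: n = 220.

220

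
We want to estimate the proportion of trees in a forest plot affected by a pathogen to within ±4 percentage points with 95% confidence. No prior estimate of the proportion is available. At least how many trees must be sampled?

For a proportion with margin E = 0.04 at 95% confidence, z = 1.960.
With no prior estimate, use p = 0.5, which maximizes p(1−p) at 0.25.
n = 0.25 × (z/E)² = 0.25 × (1.960/0.04)² = 600.25
Round up: n = 601.

601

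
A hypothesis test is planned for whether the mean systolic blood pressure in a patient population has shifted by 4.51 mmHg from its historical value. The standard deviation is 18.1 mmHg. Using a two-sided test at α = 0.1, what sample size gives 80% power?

100

For a one-sample z-test, n = ((z_{α/2} + z_β)·σ/δ)².
z_{α/2} = 1.645 (two-sided α = 0.1); z_β = 0.842 (power 80% → β = 0.2).
n = (2.487 × 18.1 / 4.51)² = 99.62
Round up: n = 100.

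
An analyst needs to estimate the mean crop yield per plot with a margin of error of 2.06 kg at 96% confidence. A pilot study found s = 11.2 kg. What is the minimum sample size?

n = 125

For a mean, the margin of error is E = z·σ/√n, so n = (zσ/E)².
At 96% confidence, z = 2.054.
n = (2.054 × 11.2 / 2.06)² = 124.71
Round up: n = 125.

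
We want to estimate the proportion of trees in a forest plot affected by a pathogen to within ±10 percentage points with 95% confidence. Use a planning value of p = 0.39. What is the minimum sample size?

For a proportion with margin E = 0.1 at 95% confidence, z = 1.960.
n = p̂(1−p̂)(z/E)² = 0.39 × 0.61 × (1.960/0.1)² = 91.39
Round up: n = 92.

92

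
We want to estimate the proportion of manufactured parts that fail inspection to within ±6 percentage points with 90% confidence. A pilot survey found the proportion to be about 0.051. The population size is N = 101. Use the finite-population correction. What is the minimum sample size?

For a proportion with margin E = 0.06 at 90% confidence, z = 1.645.
n = p̂(1−p̂)(z/E)² = 0.051 × 0.949 × (1.645/0.06)² = 36.38 — call this n₀.
Finite-population correction with N = 101: n = n₀ / (1 + (n₀−1)/N) = 36.38 / 1.35 = 26.95
Round up: n = 27.

n = 27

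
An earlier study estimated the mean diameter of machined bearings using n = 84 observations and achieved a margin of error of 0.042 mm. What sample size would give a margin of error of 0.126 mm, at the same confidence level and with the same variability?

10

Margin of error scales as 1/√n, so n₂ = n₁·(E₁/E₂)².
n₂ = 84 × (0.042/0.126)² = 84 × 0.1111 = 9.33
Round up: n₂ = 10.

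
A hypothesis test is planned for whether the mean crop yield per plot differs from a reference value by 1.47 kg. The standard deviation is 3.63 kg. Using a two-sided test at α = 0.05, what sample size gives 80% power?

48

For a one-sample z-test, n = ((z_{α/2} + z_β)·σ/δ)².
z_{α/2} = 1.960 (two-sided α = 0.05); z_β = 0.842 (power 80% → β = 0.2).
n = (2.802 × 3.63 / 1.47)² = 47.88
Round up: n = 48.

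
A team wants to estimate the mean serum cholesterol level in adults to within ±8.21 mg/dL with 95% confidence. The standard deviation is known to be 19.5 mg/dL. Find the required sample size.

22

For a mean, the margin of error is E = z·σ/√n, so n = (zσ/E)².
At 95% confidence, z = 1.960.
n = (1.960 × 19.5 / 8.21)² = 21.67
Round up: n = 22.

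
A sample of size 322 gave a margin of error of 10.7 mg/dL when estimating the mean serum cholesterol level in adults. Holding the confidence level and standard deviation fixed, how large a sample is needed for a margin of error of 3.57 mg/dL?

Margin of error scales as 1/√n, so n₂ = n₁·(E₁/E₂)².
n₂ = 322 × (10.7/3.57)² = 322 × 8.983 = 2892.53
Round up: n₂ = 2893.

n = 2893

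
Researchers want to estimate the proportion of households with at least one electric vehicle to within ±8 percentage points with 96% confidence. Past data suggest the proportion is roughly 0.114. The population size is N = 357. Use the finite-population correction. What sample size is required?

For a proportion with margin E = 0.08 at 96% confidence, z = 2.054.
n = p̂(1−p̂)(z/E)² = 0.114 × 0.886 × (2.054/0.08)² = 66.58 — call this n₀.
Finite-population correction with N = 357: n = n₀ / (1 + (n₀−1)/N) = 66.58 / 1.184 = 56.23
Round up: n = 57.

n = 57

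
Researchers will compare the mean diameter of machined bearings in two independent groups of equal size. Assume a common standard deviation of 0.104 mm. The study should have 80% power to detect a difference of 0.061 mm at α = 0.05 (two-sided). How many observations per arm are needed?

For two equal groups, n per group = 2·((z_{α/2} + z_β)·σ/δ)².
z_{α/2} = 1.960; z_β = 0.842 (power 80%).
n = 2 × (2.802 × 0.104 / 0.061)² = 2 × 22.82 = 45.64
Round up: n = 46 per group.

46 per group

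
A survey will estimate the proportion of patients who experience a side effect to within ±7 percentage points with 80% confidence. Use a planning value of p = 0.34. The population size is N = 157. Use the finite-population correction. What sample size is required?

For a proportion with margin E = 0.07 at 80% confidence, z = 1.282.
n = p̂(1−p̂)(z/E)² = 0.34 × 0.66 × (1.282/0.07)² = 75.27 — call this n₀.
Finite-population correction with N = 157: n = n₀ / (1 + (n₀−1)/N) = 75.27 / 1.473 = 51.10
Round up: n = 52.

52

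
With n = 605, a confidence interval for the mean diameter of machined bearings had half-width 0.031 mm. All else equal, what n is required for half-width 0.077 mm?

n = 99

Margin of error scales as 1/√n, so n₂ = n₁·(E₁/E₂)².
n₂ = 605 × (0.031/0.077)² = 605 × 0.1621 = 98.07
Round up: n₂ = 99.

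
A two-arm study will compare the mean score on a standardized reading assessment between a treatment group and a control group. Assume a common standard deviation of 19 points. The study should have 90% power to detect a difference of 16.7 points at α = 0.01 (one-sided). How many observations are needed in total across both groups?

68 total

For two equal groups, n per group = 2·((z_α + z_β)·σ/δ)².
z_α = 2.326; z_β = 1.282 (power 90%).
n = 2 × (3.608 × 19 / 16.7)² = 2 × 16.85 = 33.70
Round up: n = 34 per group.
Total across both groups: 2 × 34 = 68.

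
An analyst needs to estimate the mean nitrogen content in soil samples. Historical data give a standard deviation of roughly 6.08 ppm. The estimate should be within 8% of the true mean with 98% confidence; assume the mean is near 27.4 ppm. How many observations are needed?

For a mean, the margin of error is E = z·σ/√n, so n = (zσ/E)².
At 98% confidence, z = 2.326.
E = 8% of 27.4 = 2.192 ppm.
n = (2.326 × 6.08 / 2.192)² = 41.62
Round up: n = 42.

42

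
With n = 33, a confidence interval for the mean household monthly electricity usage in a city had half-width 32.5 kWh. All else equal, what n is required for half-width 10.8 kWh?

Margin of error scales as 1/√n, so n₂ = n₁·(E₁/E₂)².
n₂ = 33 × (32.5/10.8)² = 33 × 9.056 = 298.85
Round up: n₂ = 299.

n = 299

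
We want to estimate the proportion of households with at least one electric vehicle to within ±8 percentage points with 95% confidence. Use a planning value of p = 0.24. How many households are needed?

n = 110

For a proportion with margin E = 0.08 at 95% confidence, z = 1.960.
n = p̂(1−p̂)(z/E)² = 0.24 × 0.76 × (1.960/0.08)² = 109.49
Round up: n = 110.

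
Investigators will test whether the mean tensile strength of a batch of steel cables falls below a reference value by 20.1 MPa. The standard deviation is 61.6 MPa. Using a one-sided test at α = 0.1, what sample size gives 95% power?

81

For a one-sample z-test, n = ((z_α + z_β)·σ/δ)².
z_α = 1.282 (one-sided α = 0.1); z_β = 1.645 (power 95% → β = 0.05).
n = (2.927 × 61.6 / 20.1)² = 80.47
Round up: n = 81.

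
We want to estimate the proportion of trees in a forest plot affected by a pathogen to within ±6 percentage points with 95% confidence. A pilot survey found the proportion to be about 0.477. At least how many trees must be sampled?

267

For a proportion with margin E = 0.06 at 95% confidence, z = 1.960.
n = p̂(1−p̂)(z/E)² = 0.477 × 0.523 × (1.960/0.06)² = 266.21
Round up: n = 267.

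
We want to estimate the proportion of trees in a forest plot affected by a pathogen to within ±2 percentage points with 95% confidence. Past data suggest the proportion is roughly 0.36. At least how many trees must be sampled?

2213

For a proportion with margin E = 0.02 at 95% confidence, z = 1.960.
n = p̂(1−p̂)(z/E)² = 0.36 × 0.64 × (1.960/0.02)² = 2212.76
Round up: n = 2213.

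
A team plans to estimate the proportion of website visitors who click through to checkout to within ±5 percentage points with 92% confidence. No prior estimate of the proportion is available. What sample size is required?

For a proportion with margin E = 0.05 at 92% confidence, z = 1.751.
With no prior estimate, use p = 0.5, which maximizes p(1−p) at 0.25.
n = 0.25 × (z/E)² = 0.25 × (1.751/0.05)² = 306.60
Round up: n = 307.

n = 307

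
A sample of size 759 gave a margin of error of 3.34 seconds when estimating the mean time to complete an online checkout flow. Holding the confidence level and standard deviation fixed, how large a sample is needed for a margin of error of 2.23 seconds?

1703

Margin of error scales as 1/√n, so n₂ = n₁·(E₁/E₂)².
n₂ = 759 × (3.34/2.23)² = 759 × 2.243 = 1702.44
Round up: n₂ = 1703.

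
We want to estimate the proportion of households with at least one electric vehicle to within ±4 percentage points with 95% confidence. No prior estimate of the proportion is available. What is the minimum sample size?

n = 601

For a proportion with margin E = 0.04 at 95% confidence, z = 1.960.
With no prior estimate, use p = 0.5, which maximizes p(1−p) at 0.25.
n = 0.25 × (z/E)² = 0.25 × (1.960/0.04)² = 600.25
Round up: n = 601.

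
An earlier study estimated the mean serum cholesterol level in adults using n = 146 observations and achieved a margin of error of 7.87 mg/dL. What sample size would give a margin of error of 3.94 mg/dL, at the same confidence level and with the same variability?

Margin of error scales as 1/√n, so n₂ = n₁·(E₁/E₂)².
n₂ = 146 × (7.87/3.94)² = 146 × 3.99 = 582.54
Round up: n₂ = 583.

583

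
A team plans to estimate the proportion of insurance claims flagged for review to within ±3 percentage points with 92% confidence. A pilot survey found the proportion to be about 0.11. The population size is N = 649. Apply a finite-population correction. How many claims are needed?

221

For a proportion with margin E = 0.03 at 92% confidence, z = 1.751.
n = p̂(1−p̂)(z/E)² = 0.11 × 0.89 × (1.751/0.03)² = 333.51 — call this n₀.
Finite-population correction with N = 649: n = n₀ / (1 + (n₀−1)/N) = 333.51 / 1.512 = 220.58
Round up: n = 221.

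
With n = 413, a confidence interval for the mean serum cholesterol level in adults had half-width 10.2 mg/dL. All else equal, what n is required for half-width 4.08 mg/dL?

Margin of error scales as 1/√n, so n₂ = n₁·(E₁/E₂)².
n₂ = 413 × (10.2/4.08)² = 413 × 6.25 = 2581.25
Round up: n₂ = 2582.

2582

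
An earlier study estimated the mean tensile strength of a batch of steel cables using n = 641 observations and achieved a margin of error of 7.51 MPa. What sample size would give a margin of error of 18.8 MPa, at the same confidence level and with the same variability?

103

Margin of error scales as 1/√n, so n₂ = n₁·(E₁/E₂)².
n₂ = 641 × (7.51/18.8)² = 641 × 0.1596 = 102.30
Round up: n₂ = 103.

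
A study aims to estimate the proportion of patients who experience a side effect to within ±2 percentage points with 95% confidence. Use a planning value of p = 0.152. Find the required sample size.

For a proportion with margin E = 0.02 at 95% confidence, z = 1.960.
n = p̂(1−p̂)(z/E)² = 0.152 × 0.848 × (1.960/0.02)² = 1237.92
Round up: n = 1238.

n = 1238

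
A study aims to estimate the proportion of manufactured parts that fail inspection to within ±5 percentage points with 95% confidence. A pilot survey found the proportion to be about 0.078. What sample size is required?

111

For a proportion with margin E = 0.05 at 95% confidence, z = 1.960.
n = p̂(1−p̂)(z/E)² = 0.078 × 0.922 × (1.960/0.05)² = 110.51
Round up: n = 111.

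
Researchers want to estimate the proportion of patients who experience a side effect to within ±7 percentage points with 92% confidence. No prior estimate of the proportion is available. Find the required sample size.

n = 157

For a proportion with margin E = 0.07 at 92% confidence, z = 1.751.
With no prior estimate, use p = 0.5, which maximizes p(1−p) at 0.25.
n = 0.25 × (z/E)² = 0.25 × (1.751/0.07)² = 156.43
Round up: n = 157.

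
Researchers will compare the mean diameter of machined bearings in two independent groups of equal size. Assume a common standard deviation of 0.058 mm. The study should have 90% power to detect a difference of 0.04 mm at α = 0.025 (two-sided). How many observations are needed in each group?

53 per group

For two equal groups, n per group = 2·((z_{α/2} + z_β)·σ/δ)².
z_{α/2} = 2.241; z_β = 1.282 (power 90%).
n = 2 × (3.523 × 0.058 / 0.04)² = 2 × 26.10 = 52.20
Round up: n = 53 per group.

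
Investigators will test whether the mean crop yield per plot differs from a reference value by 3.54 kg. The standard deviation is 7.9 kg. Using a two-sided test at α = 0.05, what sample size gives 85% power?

45

For a one-sample z-test, n = ((z_{α/2} + z_β)·σ/δ)².
z_{α/2} = 1.960 (two-sided α = 0.05); z_β = 1.036 (power 85% → β = 0.15).
n = (2.996 × 7.9 / 3.54)² = 44.70
Round up: n = 45.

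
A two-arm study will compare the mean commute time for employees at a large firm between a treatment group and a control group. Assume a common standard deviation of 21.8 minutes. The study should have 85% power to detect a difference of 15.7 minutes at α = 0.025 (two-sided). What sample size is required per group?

For two equal groups, n per group = 2·((z_{α/2} + z_β)·σ/δ)².
z_{α/2} = 2.241; z_β = 1.036 (power 85%).
n = 2 × (3.277 × 21.8 / 15.7)² = 2 × 20.70 = 41.40
Round up: n = 42 per group.

42 per group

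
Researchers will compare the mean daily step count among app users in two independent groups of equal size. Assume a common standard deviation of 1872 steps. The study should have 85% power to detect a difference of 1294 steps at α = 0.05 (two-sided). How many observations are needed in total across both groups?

For two equal groups, n per group = 2·((z_{α/2} + z_β)·σ/δ)².
z_{α/2} = 1.960; z_β = 1.036 (power 85%).
n = 2 × (2.996 × 1872 / 1294)² = 2 × 18.79 = 37.58
Round up: n = 38 per group.
Total across both groups: 2 × 38 = 76.

76 total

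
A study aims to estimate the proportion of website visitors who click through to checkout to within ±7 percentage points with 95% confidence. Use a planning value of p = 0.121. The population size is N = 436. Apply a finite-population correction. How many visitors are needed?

For a proportion with margin E = 0.07 at 95% confidence, z = 1.960.
n = p̂(1−p̂)(z/E)² = 0.121 × 0.879 × (1.960/0.07)² = 83.39 — call this n₀.
Finite-population correction with N = 436: n = n₀ / (1 + (n₀−1)/N) = 83.39 / 1.189 = 70.13
Round up: n = 71.

71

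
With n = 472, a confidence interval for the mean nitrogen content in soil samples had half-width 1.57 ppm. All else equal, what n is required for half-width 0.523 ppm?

4254

Margin of error scales as 1/√n, so n₂ = n₁·(E₁/E₂)².
n₂ = 472 × (1.57/0.523)² = 472 × 9.011 = 4253.19
Round up: n₂ = 4254.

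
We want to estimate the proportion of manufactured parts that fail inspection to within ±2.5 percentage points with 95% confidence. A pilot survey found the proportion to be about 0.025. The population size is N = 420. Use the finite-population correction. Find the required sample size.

For a proportion with margin E = 0.025 at 95% confidence, z = 1.960.
n = p̂(1−p̂)(z/E)² = 0.025 × 0.975 × (1.960/0.025)² = 149.82 — call this n₀.
Finite-population correction with N = 420: n = n₀ / (1 + (n₀−1)/N) = 149.82 / 1.354 = 110.65
Round up: n = 111.

111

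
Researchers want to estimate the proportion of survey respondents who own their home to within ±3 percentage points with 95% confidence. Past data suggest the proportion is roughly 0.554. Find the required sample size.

1055

For a proportion with margin E = 0.03 at 95% confidence, z = 1.960.
n = p̂(1−p̂)(z/E)² = 0.554 × 0.446 × (1.960/0.03)² = 1054.66
Round up: n = 1055.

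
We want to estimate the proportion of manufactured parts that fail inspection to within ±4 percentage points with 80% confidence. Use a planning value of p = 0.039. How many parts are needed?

For a proportion with margin E = 0.04 at 80% confidence, z = 1.282.
n = p̂(1−p̂)(z/E)² = 0.039 × 0.961 × (1.282/0.04)² = 38.50
Round up: n = 39.

n = 39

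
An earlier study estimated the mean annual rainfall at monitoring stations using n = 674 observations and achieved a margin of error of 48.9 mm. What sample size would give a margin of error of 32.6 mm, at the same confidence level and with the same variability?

Margin of error scales as 1/√n, so n₂ = n₁·(E₁/E₂)².
n₂ = 674 × (48.9/32.6)² = 674 × 2.25 = 1516.50
Round up: n₂ = 1517.

1517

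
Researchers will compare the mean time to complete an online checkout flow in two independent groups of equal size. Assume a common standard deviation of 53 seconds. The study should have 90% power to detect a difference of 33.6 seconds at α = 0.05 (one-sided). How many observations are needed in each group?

43 per group

For two equal groups, n per group = 2·((z_α + z_β)·σ/δ)².
z_α = 1.645; z_β = 1.282 (power 90%).
n = 2 × (2.927 × 53 / 33.6)² = 2 × 21.32 = 42.64
Round up: n = 43 per group.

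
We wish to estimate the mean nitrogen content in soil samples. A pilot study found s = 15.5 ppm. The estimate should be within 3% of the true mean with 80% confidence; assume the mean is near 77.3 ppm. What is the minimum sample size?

For a mean, the margin of error is E = z·σ/√n, so n = (zσ/E)².
At 80% confidence, z = 1.282.
E = 3% of 77.3 = 2.319 ppm.
n = (1.282 × 15.5 / 2.319)² = 73.42
Round up: n = 74.

74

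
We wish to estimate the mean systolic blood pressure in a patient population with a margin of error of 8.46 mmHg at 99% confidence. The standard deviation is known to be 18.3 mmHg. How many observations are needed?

For a mean, the margin of error is E = z·σ/√n, so n = (zσ/E)².
At 99% confidence, z = 2.576.
n = (2.576 × 18.3 / 8.46)² = 31.05
Round up: n = 32.

32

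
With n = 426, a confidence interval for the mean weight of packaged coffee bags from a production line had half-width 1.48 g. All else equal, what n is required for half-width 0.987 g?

Margin of error scales as 1/√n, so n₂ = n₁·(E₁/E₂)².
n₂ = 426 × (1.48/0.987)² = 426 × 2.248 = 957.65
Round up: n₂ = 958.

958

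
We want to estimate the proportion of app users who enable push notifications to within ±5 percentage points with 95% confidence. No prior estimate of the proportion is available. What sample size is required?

For a proportion with margin E = 0.05 at 95% confidence, z = 1.960.
With no prior estimate, use p = 0.5, which maximizes p(1−p) at 0.25.
n = 0.25 × (z/E)² = 0.25 × (1.960/0.05)² = 384.16
Round up: n = 385.

385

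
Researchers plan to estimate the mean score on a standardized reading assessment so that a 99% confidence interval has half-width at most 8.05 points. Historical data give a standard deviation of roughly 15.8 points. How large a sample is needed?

For a mean, the margin of error is E = z·σ/√n, so n = (zσ/E)².
At 99% confidence, z = 2.576.
n = (2.576 × 15.8 / 8.05)² = 25.56
Round up: n = 26.

26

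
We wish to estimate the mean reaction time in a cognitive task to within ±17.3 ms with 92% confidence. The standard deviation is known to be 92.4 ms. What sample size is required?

88

For a mean, the margin of error is E = z·σ/√n, so n = (zσ/E)².
At 92% confidence, z = 1.751.
n = (1.751 × 92.4 / 17.3)² = 87.46
Round up: n = 88.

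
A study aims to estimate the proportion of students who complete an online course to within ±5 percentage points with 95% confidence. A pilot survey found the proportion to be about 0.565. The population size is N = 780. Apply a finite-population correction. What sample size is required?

For a proportion with margin E = 0.05 at 95% confidence, z = 1.960.
n = p̂(1−p̂)(z/E)² = 0.565 × 0.435 × (1.960/0.05)² = 377.67 — call this n₀.
Finite-population correction with N = 780: n = n₀ / (1 + (n₀−1)/N) = 377.67 / 1.483 = 254.67
Round up: n = 255.

255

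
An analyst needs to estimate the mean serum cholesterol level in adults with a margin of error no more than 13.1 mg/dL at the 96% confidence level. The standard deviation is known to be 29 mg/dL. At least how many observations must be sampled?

For a mean, the margin of error is E = z·σ/√n, so n = (zσ/E)².
At 96% confidence, z = 2.054.
n = (2.054 × 29 / 13.1)² = 20.68
Round up: n = 21.

n = 21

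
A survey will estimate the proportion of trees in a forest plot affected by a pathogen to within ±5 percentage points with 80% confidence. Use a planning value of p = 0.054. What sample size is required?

For a proportion with margin E = 0.05 at 80% confidence, z = 1.282.
n = p̂(1−p̂)(z/E)² = 0.054 × 0.946 × (1.282/0.05)² = 33.58
Round up: n = 34.

n = 34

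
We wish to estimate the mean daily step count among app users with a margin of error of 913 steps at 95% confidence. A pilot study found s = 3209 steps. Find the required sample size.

48

For a mean, the margin of error is E = z·σ/√n, so n = (zσ/E)².
At 95% confidence, z = 1.960.
n = (1.960 × 3209 / 913)² = 47.46
Round up: n = 48.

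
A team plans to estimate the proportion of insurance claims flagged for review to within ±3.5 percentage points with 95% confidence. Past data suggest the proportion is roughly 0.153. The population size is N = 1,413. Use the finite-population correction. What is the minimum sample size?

For a proportion with margin E = 0.035 at 95% confidence, z = 1.960.
n = p̂(1−p̂)(z/E)² = 0.153 × 0.847 × (1.960/0.035)² = 406.40 — call this n₀.
Finite-population correction with N = 1,413: n = n₀ / (1 + (n₀−1)/N) = 406.40 / 1.287 = 315.77
Round up: n = 316.

316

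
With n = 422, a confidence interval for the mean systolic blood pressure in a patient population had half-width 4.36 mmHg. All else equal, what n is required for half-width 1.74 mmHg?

Margin of error scales as 1/√n, so n₂ = n₁·(E₁/E₂)².
n₂ = 422 × (4.36/1.74)² = 422 × 6.279 = 2649.74
Round up: n₂ = 2650.

2650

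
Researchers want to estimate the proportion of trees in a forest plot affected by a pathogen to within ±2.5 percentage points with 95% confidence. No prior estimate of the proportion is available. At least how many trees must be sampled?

n = 1537

For a proportion with margin E = 0.025 at 95% confidence, z = 1.960.
With no prior estimate, use p = 0.5, which maximizes p(1−p) at 0.25.
n = 0.25 × (z/E)² = 0.25 × (1.960/0.025)² = 1536.64
Round up: n = 1537.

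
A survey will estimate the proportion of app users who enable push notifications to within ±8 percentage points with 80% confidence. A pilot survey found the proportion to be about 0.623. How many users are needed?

For a proportion with margin E = 0.08 at 80% confidence, z = 1.282.
n = p̂(1−p̂)(z/E)² = 0.623 × 0.377 × (1.282/0.08)² = 60.32
Round up: n = 61.

61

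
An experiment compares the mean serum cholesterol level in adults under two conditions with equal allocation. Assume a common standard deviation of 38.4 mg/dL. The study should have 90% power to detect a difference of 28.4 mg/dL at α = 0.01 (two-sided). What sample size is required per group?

55 per group

For two equal groups, n per group = 2·((z_{α/2} + z_β)·σ/δ)².
z_{α/2} = 2.576; z_β = 1.282 (power 90%).
n = 2 × (3.858 × 38.4 / 28.4)² = 2 × 27.21 = 54.42
Round up: n = 55 per group.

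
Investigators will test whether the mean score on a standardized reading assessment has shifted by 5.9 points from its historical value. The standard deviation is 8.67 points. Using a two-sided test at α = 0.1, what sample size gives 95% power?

For a one-sample z-test, n = ((z_{α/2} + z_β)·σ/δ)².
z_{α/2} = 1.645 (two-sided α = 0.1); z_β = 1.645 (power 95% → β = 0.05).
n = (3.290 × 8.67 / 5.9)² = 23.37
Round up: n = 24.

24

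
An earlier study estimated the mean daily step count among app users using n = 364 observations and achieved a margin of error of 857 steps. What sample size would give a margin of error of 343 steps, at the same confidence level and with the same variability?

Margin of error scales as 1/√n, so n₂ = n₁·(E₁/E₂)².
n₂ = 364 × (857/343)² = 364 × 6.243 = 2272.45
Round up: n₂ = 2273.

n = 2273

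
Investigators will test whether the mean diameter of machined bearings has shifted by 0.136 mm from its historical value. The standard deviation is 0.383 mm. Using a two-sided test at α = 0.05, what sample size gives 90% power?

84

For a one-sample z-test, n = ((z_{α/2} + z_β)·σ/δ)².
z_{α/2} = 1.960 (two-sided α = 0.05); z_β = 1.282 (power 90% → β = 0.1).
n = (3.242 × 0.383 / 0.136)² = 83.36
Round up: n = 84.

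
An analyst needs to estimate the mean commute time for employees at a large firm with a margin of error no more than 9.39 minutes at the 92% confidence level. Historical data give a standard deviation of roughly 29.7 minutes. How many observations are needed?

For a mean, the margin of error is E = z·σ/√n, so n = (zσ/E)².
At 92% confidence, z = 1.751.
n = (1.751 × 29.7 / 9.39)² = 30.67
Round up: n = 31.

31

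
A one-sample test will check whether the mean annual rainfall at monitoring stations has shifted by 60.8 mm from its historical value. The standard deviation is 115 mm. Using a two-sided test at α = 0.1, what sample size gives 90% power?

For a one-sample z-test, n = ((z_{α/2} + z_β)·σ/δ)².
z_{α/2} = 1.645 (two-sided α = 0.1); z_β = 1.282 (power 90% → β = 0.1).
n = (2.927 × 115 / 60.8)² = 30.65
Round up: n = 31.

31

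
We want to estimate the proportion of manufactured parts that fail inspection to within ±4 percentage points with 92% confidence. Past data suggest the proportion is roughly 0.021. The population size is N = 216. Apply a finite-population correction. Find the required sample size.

n = 34

For a proportion with margin E = 0.04 at 92% confidence, z = 1.751.
n = p̂(1−p̂)(z/E)² = 0.021 × 0.979 × (1.751/0.04)² = 39.40 — call this n₀.
Finite-population correction with N = 216: n = n₀ / (1 + (n₀−1)/N) = 39.40 / 1.178 = 33.45
Round up: n = 34.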